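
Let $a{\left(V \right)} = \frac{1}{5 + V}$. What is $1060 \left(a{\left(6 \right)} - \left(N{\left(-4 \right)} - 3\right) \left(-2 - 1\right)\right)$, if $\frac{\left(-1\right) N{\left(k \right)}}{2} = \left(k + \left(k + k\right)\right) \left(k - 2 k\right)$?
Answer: $\frac{3254200}{11} \approx 2.9584 \cdot 10^{5}$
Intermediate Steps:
$N{\left(k \right)} = 6 k^{2}$ ($N{\left(k \right)} = - 2 \left(k + \left(k + k\right)\right) \left(k - 2 k\right) = - 2 \left(k + 2 k\right) \left(- k\right) = - 2 \cdot 3 k \left(- k\right) = - 2 \left(- 3 k^{2}\right) = 6 k^{2}$)
$1060 \left(a{\left(6 \right)} - \left(N{\left(-4 \right)} - 3\right) \left(-2 - 1\right)\right) = 1060 \left(\frac{1}{5 + 6} - \left(6 \left(-4\right)^{2} - 3\right) \left(-2 - 1\right)\right) = 1060 \left(\frac{1}{11} - \left(6 \cdot 16 - 3\right) \left(-3\right)\right) = 1060 \left(\frac{1}{11} - \left(96 - 3\right) \left(-3\right)\right) = 1060 \left(\frac{1}{11} - 93 \left(-3\right)\right) = 1060 \left(\frac{1}{11} - -279\right) = 1060 \left(\frac{1}{11} + 279\right) = 1060 \cdot \frac{3070}{11} = \frac{3254200}{11}$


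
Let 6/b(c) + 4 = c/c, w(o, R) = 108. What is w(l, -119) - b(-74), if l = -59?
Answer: 110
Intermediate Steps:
b(c) = -2 (b(c) = 6/(-4 + c/c) = 6/(-4 + 1) = 6/(-3) = 6*(-⅓) = -2)
w(l, -119) - b(-74) = 108 - 1*(-2) = 108 + 2 = 110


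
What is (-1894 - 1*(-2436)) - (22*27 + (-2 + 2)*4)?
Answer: -52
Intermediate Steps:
(-1894 - 1*(-2436)) - (22*27 + (-2 + 2)*4) = (-1894 + 2436) - (594 + 0*4) = 542 - (594 + 0) = 542 - 1*594 = 542 - 594 = -52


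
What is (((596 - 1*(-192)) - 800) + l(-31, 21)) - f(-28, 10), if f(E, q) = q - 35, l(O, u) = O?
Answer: -18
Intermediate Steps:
f(E, q) = -35 + q
(((596 - 1*(-192)) - 800) + l(-31, 21)) - f(-28, 10) = (((596 - 1*(-192)) - 800) - 31) - (-35 + 10) = (((596 + 192) - 800) - 31) - 1*(-25) = ((788 - 800) - 31) + 25 = (-12 - 31) + 25 = -43 + 25 = -18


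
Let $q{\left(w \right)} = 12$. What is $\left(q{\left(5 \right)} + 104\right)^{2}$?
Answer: $13456$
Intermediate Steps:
$\left(q{\left(5 \right)} + 104\right)^{2} = \left(12 + 104\right)^{2} = 116^{2} = 13456$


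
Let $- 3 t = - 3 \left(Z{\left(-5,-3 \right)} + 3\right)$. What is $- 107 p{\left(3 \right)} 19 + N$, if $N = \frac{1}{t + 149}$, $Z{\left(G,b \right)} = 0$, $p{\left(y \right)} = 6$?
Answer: $- \frac{1854095}{152} \approx -12198.0$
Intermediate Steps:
$t = 3$ ($t = - \frac{\left(-3\right) \left(0 + 3\right)}{3} = - \frac{\left(-3\right) 3}{3} = \left(- \frac{1}{3}\right) \left(-9\right) = 3$)
$N = \frac{1}{152}$ ($N = \frac{1}{3 + 149} = \frac{1}{152} \approx 0.0065789$)
$- 107 p{\left(3 \right)} 19 + N = - 107 \cdot 6 \cdot 19 + \frac{1}{152} = \left(-107\right) 114 + \frac{1}{152} = -12198 + \frac{1}{152} = - \frac{1854095}{152}$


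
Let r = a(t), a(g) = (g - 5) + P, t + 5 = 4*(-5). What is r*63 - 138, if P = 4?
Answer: -1776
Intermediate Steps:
t = -25 (t = -5 + 4*(-5) = -5 - 20 = -25)
a(g) = -1 + g (a(g) = (g - 5) + 4 = (-5 + g) + 4 = -1 + g)
r = -26 (r = -1 - 25 = -26)
r*63 - 138 = -26*63 - 138 = -1638 - 138 = -1776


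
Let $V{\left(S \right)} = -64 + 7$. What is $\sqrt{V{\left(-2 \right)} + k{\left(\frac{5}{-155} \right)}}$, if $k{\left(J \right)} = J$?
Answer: $\frac{2 i \sqrt{13702}}{31} \approx 7.552 i$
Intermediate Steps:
$V{\left(S \right)} = -57$
$\sqrt{V{\left(-2 \right)} + k{\left(\frac{5}{-155} \right)}} = \sqrt{-57 + \frac{5}{-155}} = \sqrt{-57 + 5 \left(- \frac{1}{155}\right)} = \sqrt{-57 - \frac{1}{31}} = \sqrt{- \frac{1768}{31}} = \frac{2 i \sqrt{13702}}{31}$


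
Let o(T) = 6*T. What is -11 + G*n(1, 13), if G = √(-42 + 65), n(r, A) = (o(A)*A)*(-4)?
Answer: -11 - 4056*√23 ≈ -19463.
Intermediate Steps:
n(r, A) = -24*A² (n(r, A) = ((6*A)*A)*(-4) = (6*A²)*(-4) = -24*A²)
G = √23 ≈ 4.7958
-11 + G*n(1, 13) = -11 + √23*(-24*13²) = -11 + √23*(-24*169) = -11 + √23*(-4056) = -11 - 4056*√23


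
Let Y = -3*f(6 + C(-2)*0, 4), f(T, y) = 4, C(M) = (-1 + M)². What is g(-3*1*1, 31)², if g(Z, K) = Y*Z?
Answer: 1296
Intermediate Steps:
Y = -12 (Y = -3*4 = -12)
g(Z, K) = -12*Z
g(-3*1*1, 31)² = (-12*(-3*1))² = (-(-36))² = (-12*(-3))² = 36² = 1296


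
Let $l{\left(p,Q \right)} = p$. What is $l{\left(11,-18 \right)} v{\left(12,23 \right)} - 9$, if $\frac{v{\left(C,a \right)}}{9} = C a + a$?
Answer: $29592$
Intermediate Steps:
$v{\left(C,a \right)} = 9 a + 9 C a$ ($v{\left(C,a \right)} = 9 \left(C a + a\right) = 9 \left(a + C a\right) = 9 a + 9 C a$)
$l{\left(11,-18 \right)} v{\left(12,23 \right)} - 9 = 11 \cdot 9 \cdot 23 \left(1 + 12\right) - 9 = 11 \cdot 9 \cdot 23 \cdot 13 - 9 = 11 \cdot 2691 - 9 = 29601 - 9 = 29592$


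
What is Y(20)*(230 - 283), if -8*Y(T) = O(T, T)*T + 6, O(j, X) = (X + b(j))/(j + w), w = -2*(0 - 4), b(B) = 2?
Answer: 1007/7 ≈ 143.86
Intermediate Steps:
w = 8 (w = -2*(-4) = 8)
O(j, X) = (2 + X)/(8 + j) (O(j, X) = (X + 2)/(j + 8) = (2 + X)/(8 + j))
Y(T) = -¾ - T*(2 + T)/(8*(8 + T)) (Y(T) = -(((2 + T)/(8 + T))*T + 6)/8 = -(T*(2 + T)/(8 + T) + 6)/8 = -(6 + T*(2 + T)/(8 + T))/8 = -¾ - T*(2 + T)/(8*(8 + T)))
Y(20)*(230 - 283) = ((-6 - 1*20 - ⅛*20²)/(8 + 20))*(230 - 283) = ((-6 - 20 - ⅛*400)/28)*(-53) = ((-6 - 20 - 50)/28)*(-53) = ((1/28)*(-76))*(-53) = -19/7*(-53) = 1007/7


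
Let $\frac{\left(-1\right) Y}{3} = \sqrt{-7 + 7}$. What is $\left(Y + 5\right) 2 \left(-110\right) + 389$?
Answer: $-711$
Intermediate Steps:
$Y = 0$ ($Y = - 3 \sqrt{-7 + 7} = - 3 \sqrt{0} = \left(-3\right) 0 = 0$)
$\left(Y + 5\right) 2 \left(-110\right) + 389 = \left(0 + 5\right) 2 \left(-110\right) + 389 = 5 \cdot 2 \left(-110\right) + 389 = 10 \left(-110\right) + 389 = -1100 + 389 = -711$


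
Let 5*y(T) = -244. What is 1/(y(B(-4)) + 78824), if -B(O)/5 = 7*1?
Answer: 5/393876 ≈ 1.2694e-5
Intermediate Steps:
B(O) = -35
y(T) = -244/5 (y(T) = (1/5)*(-244) = -244/5)
1/(y(B(-4)) + 78824) = 1/(-244/5 + 78824) = 1/(393876/5) = 5/393876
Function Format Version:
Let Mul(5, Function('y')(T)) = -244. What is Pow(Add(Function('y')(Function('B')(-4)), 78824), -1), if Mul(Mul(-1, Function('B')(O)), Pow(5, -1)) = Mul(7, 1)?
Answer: Rational(5, 393876) ≈ 1.2694e-5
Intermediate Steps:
Function('B')(O) = -35 (Function('B')(O) = Mul(-5, Mul(7, 1)) = Mul(-5, 7) = -35)
Function('y')(T) = Rational(-244, 5) (Function('y')(T) = Mul(Rational(1, 5), -244) = Rational(-244, 5))
Pow(Add(Function('y')(Function('B')(-4)), 78824), -1) = Pow(Add(Rational(-244, 5), 78824), -1) = Pow(Rational(393876, 5), -1) = Rational(5, 393876)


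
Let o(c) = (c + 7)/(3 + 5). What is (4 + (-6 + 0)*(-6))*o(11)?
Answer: 90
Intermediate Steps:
o(c) = 7/8 + c/8 (o(c) = (7 + c)/8 = (7 + c)*(⅛) = 7/8 + c/8)
(4 + (-6 + 0)*(-6))*o(11) = (4 + (-6 + 0)*(-6))*(7/8 + (⅛)*11) = (4 - 6*(-6))*(7/8 + 11/8) = (4 + 36)*(9/4) = 40*(9/4) = 90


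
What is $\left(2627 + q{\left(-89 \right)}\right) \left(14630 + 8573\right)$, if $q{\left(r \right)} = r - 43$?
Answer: $57891485$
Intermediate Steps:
$q{\left(r \right)} = -43 + r$
$\left(2627 + q{\left(-89 \right)}\right) \left(14630 + 8573\right) = \left(2627 - 132\right) \left(14630 + 8573\right) = \left(2627 - 132\right) 23203 = 2495 \cdot 23203 = 57891485$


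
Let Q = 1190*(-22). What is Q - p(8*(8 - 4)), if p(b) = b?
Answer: -26212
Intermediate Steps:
Q = -26180
Q - p(8*(8 - 4)) = -26180 - 8*(8 - 4) = -26180 - 8*4 = -26180 - 1*32 = -26180 - 32 = -26212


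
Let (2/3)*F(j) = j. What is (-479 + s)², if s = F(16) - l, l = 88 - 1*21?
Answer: 272484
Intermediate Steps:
F(j) = 3*j/2
l = 67 (l = 88 - 21 = 67)
s = -43 (s = (3/2)*16 - 1*67 = 24 - 67 = -43)
(-479 + s)² = (-479 - 43)² = (-522)² = 272484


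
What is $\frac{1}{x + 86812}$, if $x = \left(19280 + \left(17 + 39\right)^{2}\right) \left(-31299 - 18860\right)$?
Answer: $- \frac{1}{1124277332} \approx -8.8946 \cdot 10^{-10}$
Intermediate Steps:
$x = -1124364144$ ($x = \left(19280 + 56^{2}\right) \left(-50159\right) = \left(19280 + 3136\right) \left(-50159\right) = 22416 \left(-50159\right) = -1124364144$)
$\frac{1}{x + 86812} = \frac{1}{-1124364144 + 86812} = \frac{1}{-1124277332} = - \frac{1}{1124277332}$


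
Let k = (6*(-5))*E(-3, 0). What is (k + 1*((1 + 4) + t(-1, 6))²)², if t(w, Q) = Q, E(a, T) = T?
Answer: 14641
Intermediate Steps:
k = 0 (k = (6*(-5))*0 = -30*0 = 0)
(k + 1*((1 + 4) + t(-1, 6))²)² = (0 + 1*((1 + 4) + 6)²)² = (0 + 1*(5 + 6)²)² = (0 + 1*11²)² = (0 + 1*121)² = (0 + 121)² = 121² = 14641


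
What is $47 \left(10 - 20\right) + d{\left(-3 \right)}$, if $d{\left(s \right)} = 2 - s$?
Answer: $-465$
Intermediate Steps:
$47 \left(10 - 20\right) + d{\left(-3 \right)} = 47 \left(10 - 20\right) + \left(2 - -3\right) = 47 \left(10 - 20\right) + \left(2 + 3\right) = 47 \left(-10\right) + 5 = -470 + 5 = -465$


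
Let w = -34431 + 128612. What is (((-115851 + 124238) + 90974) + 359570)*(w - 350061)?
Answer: -117431264280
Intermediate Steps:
w = 94181
(((-115851 + 124238) + 90974) + 359570)*(w - 350061) = (((-115851 + 124238) + 90974) + 359570)*(94181 - 350061) = ((8387 + 90974) + 359570)*(-255880) = (99361 + 359570)*(-255880) = 458931*(-255880) = -117431264280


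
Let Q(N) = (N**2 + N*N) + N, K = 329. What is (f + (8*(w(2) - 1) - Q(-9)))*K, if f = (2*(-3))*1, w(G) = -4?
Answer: -65471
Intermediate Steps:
Q(N) = N + 2*N**2 (Q(N) = (N**2 + N**2) + N = 2*N**2 + N = N + 2*N**2)
f = -6 (f = -6*1 = -6)
(f + (8*(w(2) - 1) - Q(-9)))*K = (-6 + (8*(-4 - 1) - (-9)*(1 + 2*(-9))))*329 = (-6 + (8*(-5) - (-9)*(1 - 18)))*329 = (-6 + (-40 - (-9)*(-17)))*329 = (-6 + (-40 - 1*153))*329 = (-6 + (-40 - 153))*329 = (-6 - 193)*329 = -199*329 = -65471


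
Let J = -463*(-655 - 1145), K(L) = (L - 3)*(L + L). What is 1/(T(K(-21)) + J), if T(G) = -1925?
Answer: 1/831475 ≈ 1.2027e-6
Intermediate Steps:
K(L) = 2*L*(-3 + L) (K(L) = (-3 + L)*(2*L) = 2*L*(-3 + L))
J = 833400 (J = -463*(-1800) = 833400)
1/(T(K(-21)) + J) = 1/(-1925 + 833400) = 1/831475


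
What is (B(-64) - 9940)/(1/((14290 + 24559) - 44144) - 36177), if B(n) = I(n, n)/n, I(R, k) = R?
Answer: 52627005/191557216 ≈ 0.27473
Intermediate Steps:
B(n) = 1 (B(n) = n/n = 1)
(B(-64) - 9940)/(1/((14290 + 24559) - 44144) - 36177) = (1 - 9940)/(1/((14290 + 24559) - 44144) - 36177) = -9939/(1/(38849 - 44144) - 36177) = -9939/(1/(-5295) - 36177) = -9939/(-1/5295 - 36177) = -9939/(-191557216/5295) = -9939*(-5295/191557216) = 52627005/191557216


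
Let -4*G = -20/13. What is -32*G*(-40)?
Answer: 6400/13 ≈ 492.31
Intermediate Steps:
G = 5/13 (G = -(-5)/13 = -¼*(-20/13) = 5/13 ≈ 0.38462)
-32*G*(-40) = -32*5/13*(-40) = -160/13*(-40) = 6400/13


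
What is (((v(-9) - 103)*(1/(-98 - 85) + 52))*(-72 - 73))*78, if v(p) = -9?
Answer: 4017613600/61 ≈ 6.5863e+7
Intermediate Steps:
(((v(-9) - 103)*(1/(-98 - 85) + 52))*(-72 - 73))*78 = (((-9 - 103)*(1/(-98 - 85) + 52))*(-72 - 73))*78 = (-112*(1/(-183) + 52)*(-145))*78 = (-112*(-1/183 + 52)*(-145))*78 = (-112*9515/183*(-145))*78 = -1065680/183*(-145)*78 = (154523600/183)*78 = 4017613600/61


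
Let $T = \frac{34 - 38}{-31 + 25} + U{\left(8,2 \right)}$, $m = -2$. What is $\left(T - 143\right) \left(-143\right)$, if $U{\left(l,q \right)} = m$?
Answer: $\frac{61919}{3} \approx 20640.0$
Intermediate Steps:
$U{\left(l,q \right)} = -2$
$T = - \frac{4}{3}$ ($T = \frac{34 - 38}{-31 + 25} - 2 = - \frac{4}{-6} - 2 = \left(-4\right) \left(- \frac{1}{6}\right) - 2 = \frac{2}{3} - 2 = - \frac{4}{3} \approx -1.3333$)
$\left(T - 143\right) \left(-143\right) = \left(- \frac{4}{3} - 143\right) \left(-143\right) = \left(- \frac{433}{3}\right) \left(-143\right) = \frac{61919}{3}$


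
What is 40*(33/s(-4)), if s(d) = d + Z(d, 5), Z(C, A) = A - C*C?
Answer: -88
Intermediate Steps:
Z(C, A) = A - C**2
s(d) = 5 + d - d**2 (s(d) = d + (5 - d**2) = 5 + d - d**2)
40*(33/s(-4)) = 40*(33/(5 - 4 - 1*(-4)**2)) = 40*(33/(5 - 4 - 1*16)) = 40*(33/(5 - 4 - 16)) = 40*(33/(-15)) = 40*(33*(-1/15)) = 40*(-11/5) = -88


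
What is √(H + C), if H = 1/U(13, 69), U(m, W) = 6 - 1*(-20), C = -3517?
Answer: I*√2377466/26 ≈ 59.304*I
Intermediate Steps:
U(m, W) = 26 (U(m, W) = 6 + 20 = 26)
H = 1/26 ≈ 0.038462
√(H + C) = √(1/26 - 3517) = √(-91441/26) = I*√2377466/26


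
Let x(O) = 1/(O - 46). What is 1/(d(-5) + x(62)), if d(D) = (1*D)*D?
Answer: 16/401 ≈ 0.039900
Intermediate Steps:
x(O) = 1/(-46 + O)
d(D) = D**2 (d(D) = D*D = D**2)
1/(d(-5) + x(62)) = 1/((-5)**2 + 1/(-46 + 62)) = 1/(25 + 1/16) = 1/(401/16) = 16/401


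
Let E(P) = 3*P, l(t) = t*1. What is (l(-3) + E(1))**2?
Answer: 0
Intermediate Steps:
l(t) = t
(l(-3) + E(1))**2 = (-3 + 3*1)**2 = (-3 + 3)**2 = 0**2 = 0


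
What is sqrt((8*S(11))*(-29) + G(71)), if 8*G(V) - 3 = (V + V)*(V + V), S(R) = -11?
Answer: sqrt(81166)/4 ≈ 71.224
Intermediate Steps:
G(V) = 3/8 + V**2/2 (G(V) = 3/8 + ((V + V)*(V + V))/8 = 3/8 + ((2*V)*(2*V))/8 = 3/8 + (4*V**2)/8 = 3/8 + V**2/2)
sqrt((8*S(11))*(-29) + G(71)) = sqrt((8*(-11))*(-29) + (3/8 + (1/2)*71**2)) = sqrt(-88*(-29) + (3/8 + (1/2)*5041)) = sqrt(2552 + (3/8 + 5041/2)) = sqrt(2552 + 20167/8) = sqrt(40583/8) = sqrt(81166)/4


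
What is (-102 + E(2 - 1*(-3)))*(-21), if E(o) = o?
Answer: 2037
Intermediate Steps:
(-102 + E(2 - 1*(-3)))*(-21) = (-102 + (2 - 1*(-3)))*(-21) = (-102 + (2 + 3))*(-21) = (-102 + 5)*(-21) = -97*(-21) = 2037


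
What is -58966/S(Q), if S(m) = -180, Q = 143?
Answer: 29483/90 ≈ 327.59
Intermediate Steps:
-58966/S(Q) = -58966/(-180) = -58966*(-1/180) = 29483/90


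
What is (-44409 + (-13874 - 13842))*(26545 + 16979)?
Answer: -3139168500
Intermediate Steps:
(-44409 + (-13874 - 13842))*(26545 + 16979) = (-44409 - 27716)*43524 = -72125*43524 = -3139168500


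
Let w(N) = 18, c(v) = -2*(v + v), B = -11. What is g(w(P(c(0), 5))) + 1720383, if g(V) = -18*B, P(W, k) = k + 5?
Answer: 1720581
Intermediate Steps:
c(v) = -4*v
P(W, k) = 5 + k
g(V) = 198 (g(V) = -18*(-11) = 198)
g(w(P(c(0), 5))) + 1720383 = 198 + 1720383 = 1720581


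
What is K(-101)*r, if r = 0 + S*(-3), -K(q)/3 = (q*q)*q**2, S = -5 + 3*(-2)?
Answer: -10301979699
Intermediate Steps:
S = -11 (S = -5 - 6 = -11)
K(q) = -3*q**4 (K(q) = -3*q*q*q**2 = -3*q**2*q**2 = -3*q**4)
r = 33 (r = 0 - 11*(-3) = 0 + 33 = 33)
K(-101)*r = -3*(-101)**4*33 = -3*104060401*33 = -312181203*33 = -10301979699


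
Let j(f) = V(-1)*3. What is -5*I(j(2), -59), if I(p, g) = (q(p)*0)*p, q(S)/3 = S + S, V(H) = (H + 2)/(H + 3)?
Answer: 0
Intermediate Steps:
V(H) = (2 + H)/(3 + H)
q(S) = 6*S (q(S) = 3*(S + S) = 3*(2*S) = 6*S)
j(f) = 3/2 (j(f) = ((2 - 1)/(3 - 1))*3 = (1/2)*3 = 3/2)
I(p, g) = 0 (I(p, g) = ((6*p)*0)*p = 0*p = 0)
-5*I(j(2), -59) = -5*0 = 0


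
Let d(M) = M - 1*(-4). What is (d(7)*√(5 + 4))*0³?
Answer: 0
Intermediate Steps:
d(M) = 4 + M (d(M) = M + 4 = 4 + M)
(d(7)*√(5 + 4))*0³ = ((4 + 7)*√(5 + 4))*0³ = (11*√9)*0 = (11*3)*0 = 33*0 = 0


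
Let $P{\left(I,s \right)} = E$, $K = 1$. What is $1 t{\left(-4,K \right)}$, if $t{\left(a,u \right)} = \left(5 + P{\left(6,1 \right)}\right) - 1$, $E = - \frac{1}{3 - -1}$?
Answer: $\frac{15}{4} \approx 3.75$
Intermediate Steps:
$E = - \frac{1}{4}$ ($E = - \frac{1}{3 + 1} = - \frac{1}{4} \approx -0.25$)
$P{\left(I,s \right)} = - \frac{1}{4}$
$t{\left(a,u \right)} = \frac{15}{4}$ ($t{\left(a,u \right)} = \left(5 - \frac{1}{4}\right) - 1 = \frac{19}{4} - 1 = \frac{15}{4}$)
$1 t{\left(-4,K \right)} = 1 \cdot \frac{15}{4} = \frac{15}{4}$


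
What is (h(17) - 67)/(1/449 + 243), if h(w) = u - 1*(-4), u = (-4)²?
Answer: -21103/109108 ≈ -0.19341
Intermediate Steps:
u = 16
h(w) = 20 (h(w) = 16 - 1*(-4) = 16 + 4 = 20)
(h(17) - 67)/(1/449 + 243) = (20 - 67)/(1/449 + 243) = -47/(1/449 + 243) = -47/109108/449 = -47*449/109108 = -21103/109108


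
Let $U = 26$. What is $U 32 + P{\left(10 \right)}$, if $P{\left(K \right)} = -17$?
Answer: $815$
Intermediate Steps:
$U 32 + P{\left(10 \right)} = 26 \cdot 32 - 17 = 832 - 17 = 815$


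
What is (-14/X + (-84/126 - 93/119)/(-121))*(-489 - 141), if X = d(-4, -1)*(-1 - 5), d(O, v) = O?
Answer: 134625/374 ≈ 359.96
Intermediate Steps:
X = 24 (X = -4*(-1 - 5) = -4*(-6) = 24)
(-14/X + (-84/126 - 93/119)/(-121))*(-489 - 141) = (-14/24 + (-84/126 - 93/119)/(-121))*(-489 - 141) = (-14*1/24 + (-84*1/126 - 93*1/119)*(-1/121))*(-630) = (-7/12 + (-2/3 - 93/119)*(-1/121))*(-630) = (-7/12 - 517/357*(-1/121))*(-630) = (-7/12 + 47/3927)*(-630) = -8975/15708*(-630) = 134625/374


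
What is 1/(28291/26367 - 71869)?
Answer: -26367/1894941632 ≈ -1.3914e-5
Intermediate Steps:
1/(28291/26367 - 71869) = 1/(-1894941632/26367) = -26367/1894941632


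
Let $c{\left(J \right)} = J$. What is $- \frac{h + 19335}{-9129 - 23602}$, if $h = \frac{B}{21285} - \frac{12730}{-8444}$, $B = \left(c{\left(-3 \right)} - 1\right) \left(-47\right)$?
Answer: $\frac{1737681268211}{2941380152370} \approx 0.59077$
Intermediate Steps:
$B = 188$ ($B = \left(-3 - 1\right) \left(-47\right) = \left(-4\right) \left(-47\right) = 188$)
$h = \frac{136272761}{89865270}$ ($h = \frac{188}{21285} - \frac{12730}{-8444} = 188 \cdot \frac{1}{21285} - - \frac{6365}{4222} = \frac{188}{21285} + \frac{6365}{4222} = \frac{136272761}{89865270} \approx 1.5164$)
$- \frac{h + 19335}{-9129 - 23602} = - \frac{\frac{136272761}{89865270} + 19335}{-9129 - 23602} = - \frac{1737681268211}{89865270 \left(-32731\right)} = - \frac{1737681268211 \left(-1\right)}{89865270 \cdot 32731} = \left(-1\right) \left(- \frac{1737681268211}{2941380152370}\right) = \frac{1737681268211}{2941380152370}$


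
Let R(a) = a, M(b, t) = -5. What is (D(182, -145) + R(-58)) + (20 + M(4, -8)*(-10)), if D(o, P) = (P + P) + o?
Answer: -96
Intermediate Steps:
D(o, P) = o + 2*P (D(o, P) = 2*P + o = o + 2*P)
(D(182, -145) + R(-58)) + (20 + M(4, -8)*(-10)) = ((182 + 2*(-145)) - 58) + (20 - 5*(-10)) = ((182 - 290) - 58) + (20 + 50) = (-108 - 58) + 70 = -166 + 70 = -96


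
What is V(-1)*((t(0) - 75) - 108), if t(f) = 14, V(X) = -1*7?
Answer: 1183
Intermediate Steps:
V(X) = -7
V(-1)*((t(0) - 75) - 108) = -7*((14 - 75) - 108) = -7*(-61 - 108) = -7*(-169) = 1183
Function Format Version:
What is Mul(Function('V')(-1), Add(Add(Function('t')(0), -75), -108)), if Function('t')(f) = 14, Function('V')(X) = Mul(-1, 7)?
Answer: 1183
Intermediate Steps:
Function('V')(X) = -7
Mul(Function('V')(-1), Add(Add(Function('t')(0), -75), -108)) = Mul(-7, Add(Add(14, -75), -108)) = Mul(-7, Add(-61, -108)) = Mul(-7, -169) = 1183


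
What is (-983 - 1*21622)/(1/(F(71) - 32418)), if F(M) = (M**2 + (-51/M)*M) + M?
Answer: 618404985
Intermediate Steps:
F(M) = -51 + M + M**2 (F(M) = (M**2 - 51) + M = (-51 + M**2) + M = -51 + M + M**2)
(-983 - 1*21622)/(1/(F(71) - 32418)) = (-983 - 1*21622)/(1/((-51 + 71 + 71**2) - 32418)) = (-983 - 21622)/(1/((-51 + 71 + 5041) - 32418)) = -22605/(1/(5061 - 32418)) = -22605/(1/(-27357)) = -22605/(-1/27357) = -22605*(-27357) = 618404985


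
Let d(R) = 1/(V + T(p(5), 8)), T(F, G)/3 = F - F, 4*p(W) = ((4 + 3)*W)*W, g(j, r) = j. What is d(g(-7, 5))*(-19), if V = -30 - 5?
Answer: 19/35 ≈ 0.54286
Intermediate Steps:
p(W) = 7*W**2/4 (p(W) = (((4 + 3)*W)*W)/4 = ((7*W)*W)/4 = (7*W**2)/4 = 7*W**2/4)
T(F, G) = 0 (T(F, G) = 3*(F - F) = 3*0 = 0)
V = -35
d(R) = -1/35 (d(R) = 1/(-35 + 0) = 1/(-35) = -1/35)
d(g(-7, 5))*(-19) = -1/35*(-19) = 19/35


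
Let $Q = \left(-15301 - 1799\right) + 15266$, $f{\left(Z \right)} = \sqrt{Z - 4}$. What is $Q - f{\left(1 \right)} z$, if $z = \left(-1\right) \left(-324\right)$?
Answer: $-1834 - 324 i \sqrt{3} \approx -1834.0 - 561.18 i$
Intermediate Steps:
$z = 324$
$f{\left(Z \right)} = \sqrt{-4 + Z}$
$Q = -1834$ ($Q = -17100 + 15266 = -1834$)
$Q - f{\left(1 \right)} z = -1834 - \sqrt{-4 + 1} \cdot 324 = -1834 - \sqrt{-3} \cdot 324 = -1834 - i \sqrt{3} \cdot 324 = -1834 - 324 i \sqrt{3}$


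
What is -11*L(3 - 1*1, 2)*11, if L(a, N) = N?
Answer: -242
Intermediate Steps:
-11*L(3 - 1*1, 2)*11 = -11*2*11 = -22*11 = -242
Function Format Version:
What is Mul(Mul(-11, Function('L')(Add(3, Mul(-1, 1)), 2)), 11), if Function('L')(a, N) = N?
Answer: -242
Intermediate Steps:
Mul(Mul(-11, Function('L')(Add(3, Mul(-1, 1)), 2)), 11) = Mul(Mul(-11, 2), 11) = Mul(-22, 11) = -242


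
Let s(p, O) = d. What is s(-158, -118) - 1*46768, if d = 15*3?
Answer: -46723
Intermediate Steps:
d = 45
s(p, O) = 45
s(-158, -118) - 1*46768 = 45 - 1*46768 = 45 - 46768 = -46723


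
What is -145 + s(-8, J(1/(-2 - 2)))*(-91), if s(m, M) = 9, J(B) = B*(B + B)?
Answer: -964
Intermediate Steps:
J(B) = 2*B² (J(B) = B*(2*B) = 2*B²)
-145 + s(-8, J(1/(-2 - 2)))*(-91) = -145 + 9*(-91) = -145 - 819 = -964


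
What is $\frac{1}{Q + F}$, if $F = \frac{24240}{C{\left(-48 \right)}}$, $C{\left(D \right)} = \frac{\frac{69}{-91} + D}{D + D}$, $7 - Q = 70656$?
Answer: $- \frac{493}{11300997} \approx -4.3624 \cdot 10^{-5}$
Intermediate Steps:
$Q = -70649$ ($Q = 7 - 70656 = -70649$)
$C{\left(D \right)} = \frac{- \frac{69}{91} + D}{2 D}$ ($C{\left(D \right)} = \frac{69 \left(- \frac{1}{91}\right) + D}{2 D} = \left(- \frac{69}{91} + D\right) \frac{1}{2 D} = \frac{- \frac{69}{91} + D}{2 D}$)
$F = \frac{23528960}{493}$ ($F = \frac{24240}{\frac{1}{182} \frac{1}{-48} \left(-69 + 91 \left(-48\right)\right)} = \frac{24240}{\frac{1}{182} \left(- \frac{1}{48}\right) \left(-69 - 4368\right)} = \frac{24240}{\frac{1}{182} \left(- \frac{1}{48}\right) \left(-4437\right)} = \frac{24240}{\frac{1479}{2912}} = 24240 \cdot \frac{2912}{1479} = \frac{23528960}{493} \approx 47726.0$)
$\frac{1}{Q + F} = \frac{1}{-70649 + \frac{23528960}{493}} = \frac{1}{- \frac{11300997}{493}} = - \frac{493}{11300997}$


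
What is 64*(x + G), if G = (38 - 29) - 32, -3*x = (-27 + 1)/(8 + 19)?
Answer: -117568/81 ≈ -1451.5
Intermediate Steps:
x = 26/81 (x = -(-27 + 1)/(3*(8 + 19)) = -(-26)/(3*27) = -⅓*(-26/27) = 26/81 ≈ 0.32099)
G = -23 (G = 9 - 32 = -23)
64*(x + G) = 64*(26/81 - 23) = 64*(-1837/81) = -117568/81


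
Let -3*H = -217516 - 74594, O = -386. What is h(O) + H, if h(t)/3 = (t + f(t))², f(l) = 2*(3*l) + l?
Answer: 28704602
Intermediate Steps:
f(l) = 7*l (f(l) = 6*l + l = 7*l)
h(t) = 192*t² (h(t) = 3*(t + 7*t)² = 3*(8*t)² = 3*(64*t²) = 192*t²)
H = 97370 (H = -(-217516 - 74594)/3 = -⅓*(-292110) = 97370)
h(O) + H = 192*(-386)² + 97370 = 192*148996 + 97370 = 28607232 + 97370 = 28704602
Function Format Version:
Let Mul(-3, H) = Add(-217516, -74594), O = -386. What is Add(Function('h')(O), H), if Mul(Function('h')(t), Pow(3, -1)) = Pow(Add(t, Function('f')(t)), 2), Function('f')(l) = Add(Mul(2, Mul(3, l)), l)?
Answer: 28704602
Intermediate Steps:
Function('f')(l) = Mul(7, l) (Function('f')(l) = Add(Mul(6, l), l) = Mul(7, l))
Function('h')(t) = Mul(192, Pow(t, 2)) (Function('h')(t) = Mul(3, Pow(Add(t, Mul(7, t)), 2)) = Mul(3, Pow(Mul(8, t), 2)) = Mul(3, Mul(64, Pow(t, 2))) = Mul(192, Pow(t, 2)))
H = 97370 (H = Mul(Rational(-1, 3), Add(-217516, -74594)) = Mul(Rational(-1, 3), -292110) = 97370)
Add(Function('h')(O), H) = Add(Mul(192, Pow(-386, 2)), 97370) = Add(Mul(192, 148996), 97370) = Add(28607232, 97370) = 28704602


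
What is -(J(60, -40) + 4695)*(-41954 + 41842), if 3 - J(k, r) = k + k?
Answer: 512736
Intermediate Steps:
J(k, r) = 3 - 2*k (J(k, r) = 3 - (k + k) = 3 - 2*k)
-(J(60, -40) + 4695)*(-41954 + 41842) = -((3 - 2*60) + 4695)*(-41954 + 41842) = -((3 - 120) + 4695)*(-112) = -(-117 + 4695)*(-112) = -4578*(-112) = -1*(-512736) = 512736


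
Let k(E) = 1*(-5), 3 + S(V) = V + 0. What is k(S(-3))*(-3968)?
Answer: 19840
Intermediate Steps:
S(V) = -3 + V (S(V) = -3 + (V + 0) = -3 + V)
k(E) = -5
k(S(-3))*(-3968) = -5*(-3968) = 19840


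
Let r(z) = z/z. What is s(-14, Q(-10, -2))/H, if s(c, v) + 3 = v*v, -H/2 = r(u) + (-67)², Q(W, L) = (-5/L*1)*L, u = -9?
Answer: -11/4490 ≈ -0.0024499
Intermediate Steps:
r(z) = 1
Q(W, L) = -5 (Q(W, L) = (-5/L)*L = -5)
H = -8980 (H = -2*(1 + (-67)²) = -2*(1 + 4489) = -2*4490 = -8980)
s(c, v) = -3 + v² (s(c, v) = -3 + v*v = -3 + v²)
s(-14, Q(-10, -2))/H = (-3 + (-5)²)/(-8980) = (-3 + 25)*(-1/8980) = 22*(-1/8980) = -11/4490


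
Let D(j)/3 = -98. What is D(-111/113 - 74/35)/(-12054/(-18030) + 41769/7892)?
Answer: -996049320/20195839 ≈ -49.320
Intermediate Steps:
D(j) = -294 (D(j) = 3*(-98) = -294)
D(-111/113 - 74/35)/(-12054/(-18030) + 41769/7892) = -294/(-12054/(-18030) + 41769/7892) = -294/(-12054*(-1/18030) + 41769*(1/7892)) = -294/(2009/3005 + 41769/7892) = -294/141370873/23715460 = -294*23715460/141370873 = -996049320/20195839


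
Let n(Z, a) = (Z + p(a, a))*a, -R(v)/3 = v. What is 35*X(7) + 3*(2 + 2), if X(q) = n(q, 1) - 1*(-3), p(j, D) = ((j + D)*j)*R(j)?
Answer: 152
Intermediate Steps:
R(v) = -3*v
p(j, D) = -3*j²*(D + j) (p(j, D) = ((j + D)*j)*(-3*j) = ((D + j)*j)*(-3*j) = (j*(D + j))*(-3*j) = -3*j²*(D + j))
n(Z, a) = a*(Z - 6*a³) (n(Z, a) = (Z + 3*a²*(-a - a))*a = (Z + 3*a²*(-2*a))*a = (Z - 6*a³)*a = a*(Z - 6*a³))
X(q) = -3 + q (X(q) = 1*(q - 6*1³) - 1*(-3) = 1*(q - 6*1) + 3 = 1*(q - 6) + 3 = 1*(-6 + q) + 3 = (-6 + q) + 3 = -3 + q)
35*X(7) + 3*(2 + 2) = 35*(-3 + 7) + 3*(2 + 2) = 35*4 + 3*4 = 140 + 12 = 152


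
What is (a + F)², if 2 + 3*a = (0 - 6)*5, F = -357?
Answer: 1216609/9 ≈ 1.3518e+5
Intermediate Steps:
a = -32/3 (a = -⅔ + ((0 - 6)*5)/3 = -⅔ + (-6*5)/3 = -⅔ + (⅓)*(-30) = -⅔ - 10 = -32/3 ≈ -10.667)
(a + F)² = (-32/3 - 357)² = (-1103/3)² = 1216609/9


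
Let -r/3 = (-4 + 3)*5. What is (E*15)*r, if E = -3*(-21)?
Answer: 14175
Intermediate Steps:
E = 63
r = 15 (r = -3*(-4 + 3)*5 = -(-3)*5 = -3*(-5) = 15)
(E*15)*r = (63*15)*15 = 945*15 = 14175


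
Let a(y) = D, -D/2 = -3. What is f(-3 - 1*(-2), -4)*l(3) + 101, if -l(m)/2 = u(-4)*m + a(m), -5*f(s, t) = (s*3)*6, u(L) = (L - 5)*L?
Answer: -3599/5 ≈ -719.80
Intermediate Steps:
D = 6 (D = -2*(-3) = 6)
a(y) = 6
u(L) = L*(-5 + L) (u(L) = (-5 + L)*L = L*(-5 + L))
f(s, t) = -18*s/5 (f(s, t) = -s*3*6/5 = -3*s*6/5 = -18*s/5)
l(m) = -12 - 72*m (l(m) = -2*((-4*(-5 - 4))*m + 6) = -2*((-4*(-9))*m + 6) = -2*(36*m + 6) = -2*(6 + 36*m) = -12 - 72*m)
f(-3 - 1*(-2), -4)*l(3) + 101 = (-18*(-3 - 1*(-2))/5)*(-12 - 72*3) + 101 = (-18*(-3 + 2)/5)*(-12 - 216) + 101 = -18/5*(-1)*(-228) + 101 = (18/5)*(-228) + 101 = -4104/5 + 101 = -3599/5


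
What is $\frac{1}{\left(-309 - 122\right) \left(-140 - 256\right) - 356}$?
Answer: $\frac{1}{170320} \approx 5.8713 \cdot 10^{-6}$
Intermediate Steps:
$\frac{1}{\left(-309 - 122\right) \left(-140 - 256\right) - 356} = \frac{1}{\left(-431\right) \left(-396\right) - 356} = \frac{1}{170676 - 356} = \frac{1}{170320}$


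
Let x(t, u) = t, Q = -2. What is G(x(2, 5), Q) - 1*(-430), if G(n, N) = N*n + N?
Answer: 424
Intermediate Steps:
G(n, N) = N + N*n
G(x(2, 5), Q) - 1*(-430) = -2*(1 + 2) - 1*(-430) = -2*3 + 430 = -6 + 430 = 424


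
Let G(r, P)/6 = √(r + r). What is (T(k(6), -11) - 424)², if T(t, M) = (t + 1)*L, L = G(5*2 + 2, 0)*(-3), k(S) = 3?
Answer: 304192 + 122112*√6 ≈ 6.0330e+5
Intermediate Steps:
G(r, P) = 6*√2*√r (G(r, P) = 6*√(r + r) = 6*√(2*r) = 6*(√2*√r) = 6*√2*√r)
L = -36*√6 (L = (6*√2*√(5*2 + 2))*(-3) = (6*√2*√(10 + 2))*(-3) = (6*√2*√12)*(-3) = (6*√2*(2*√3))*(-3) = (12*√6)*(-3) = -36*√6 ≈ -88.182)
T(t, M) = -36*√6*(1 + t) (T(t, M) = (t + 1)*(-36*√6) = (1 + t)*(-36*√6) = -36*√6*(1 + t))
(T(k(6), -11) - 424)² = (36*√6*(-1 - 1*3) - 424)² = (36*√6*(-1 - 3) - 424)² = (36*√6*(-4) - 424)² = (-144*√6 - 424)² = (-424 - 144*√6)²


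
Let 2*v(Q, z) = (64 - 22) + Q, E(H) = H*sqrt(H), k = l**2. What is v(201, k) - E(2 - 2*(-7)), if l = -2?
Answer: 115/2 ≈ 57.500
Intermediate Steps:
k = 4 (k = (-2)**2 = 4)
E(H) = H**(3/2)
v(Q, z) = 21 + Q/2 (v(Q, z) = ((64 - 22) + Q)/2 = (42 + Q)/2 = 21 + Q/2)
v(201, k) - E(2 - 2*(-7)) = (21 + (1/2)*201) - (2 - 2*(-7))**(3/2) = (21 + 201/2) - (2 + 14)**(3/2) = 243/2 - 16**(3/2) = 243/2 - 1*64 = 243/2 - 64 = 115/2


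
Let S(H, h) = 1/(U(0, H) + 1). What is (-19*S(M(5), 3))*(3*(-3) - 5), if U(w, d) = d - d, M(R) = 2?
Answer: 266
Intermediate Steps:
U(w, d) = 0
S(H, h) = 1 (S(H, h) = 1/(0 + 1) = 1/1 = 1)
(-19*S(M(5), 3))*(3*(-3) - 5) = (-19*1)*(3*(-3) - 5) = -19*(-9 - 5) = -19*(-14) = 266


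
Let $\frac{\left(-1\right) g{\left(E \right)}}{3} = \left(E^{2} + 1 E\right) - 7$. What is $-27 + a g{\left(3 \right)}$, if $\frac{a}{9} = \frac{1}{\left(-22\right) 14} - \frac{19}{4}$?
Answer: $\frac{47331}{77} \approx 614.69$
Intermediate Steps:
$g{\left(E \right)} = 21 - 3 E - 3 E^{2}$ ($g{\left(E \right)} = - 3 \left(\left(E^{2} + 1 E\right) - 7\right) = - 3 \left(\left(E^{2} + E\right) - 7\right) = - 3 \left(\left(E + E^{2}\right) - 7\right) = - 3 \left(-7 + E + E^{2}\right) = 21 - 3 E - 3 E^{2}$)
$a = - \frac{3294}{77}$ ($a = 9 \left(\frac{1}{\left(-22\right) 14} - \frac{19}{4}\right) = 9 \left(\left(- \frac{1}{22}\right) \frac{1}{14} - \frac{19}{4}\right) = 9 \left(- \frac{1}{308} - \frac{19}{4}\right) = 9 \left(- \frac{366}{77}\right) = - \frac{3294}{77} \approx -42.779$)
$-27 + a g{\left(3 \right)} = -27 - \frac{3294 \left(21 - 9 - 3 \cdot 3^{2}\right)}{77} = -27 - \frac{3294 \left(21 - 9 - 27\right)}{77} = -27 - - \frac{49410}{77} = -27 + \frac{49410}{77} = \frac{47331}{77}$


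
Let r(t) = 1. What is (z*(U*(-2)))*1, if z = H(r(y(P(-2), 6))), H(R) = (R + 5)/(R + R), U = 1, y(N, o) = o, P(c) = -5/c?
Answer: -6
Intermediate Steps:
H(R) = (5 + R)/(2*R) (H(R) = (5 + R)/((2*R)) = (5 + R)*(1/(2*R)) = (5 + R)/(2*R))
z = 3 (z = (1/2)*(5 + 1)/1 = (1/2)*1*6 = 3)
(z*(U*(-2)))*1 = (3*(1*(-2)))*1 = (3*(-2))*1 = -6*1 = -6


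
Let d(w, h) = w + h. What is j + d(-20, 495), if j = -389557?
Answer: -389082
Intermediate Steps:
d(w, h) = h + w
j + d(-20, 495) = -389557 + (495 - 20) = -389557 + 475 = -389082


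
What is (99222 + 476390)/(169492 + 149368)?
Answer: 143903/79715 ≈ 1.8052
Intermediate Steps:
(99222 + 476390)/(169492 + 149368) = 575612/318860 = 575612*(1/318860) = 143903/79715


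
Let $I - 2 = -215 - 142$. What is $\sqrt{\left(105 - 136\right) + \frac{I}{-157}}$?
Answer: $\frac{4 i \sqrt{44274}}{157} \approx 5.3609 i$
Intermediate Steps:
$I = -355$ ($I = 2 - 357 = -355$)
$\sqrt{\left(105 - 136\right) + \frac{I}{-157}} = \sqrt{\left(105 - 136\right) - \frac{355}{-157}} = \sqrt{\left(105 - 136\right) - - \frac{355}{157}} = \sqrt{-31 + \frac{355}{157}} = \sqrt{- \frac{4512}{157}} = \frac{4 i \sqrt{44274}}{157}$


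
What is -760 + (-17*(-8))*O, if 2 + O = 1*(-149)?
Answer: -21296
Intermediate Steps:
O = -151 (O = -2 + 1*(-149) = -2 - 149 = -151)
-760 + (-17*(-8))*O = -760 - 17*(-8)*(-151) = -760 + 136*(-151) = -760 - 20536 = -21296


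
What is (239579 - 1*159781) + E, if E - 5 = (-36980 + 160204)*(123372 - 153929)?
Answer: -3765275965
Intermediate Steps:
E = -3765355763 (E = 5 + (-36980 + 160204)*(123372 - 153929) = 5 + 123224*(-30557) = 5 - 3765355768 = -3765355763)
(239579 - 1*159781) + E = (239579 - 1*159781) - 3765355763 = (239579 - 159781) - 3765355763 = 79798 - 3765355763 = -3765275965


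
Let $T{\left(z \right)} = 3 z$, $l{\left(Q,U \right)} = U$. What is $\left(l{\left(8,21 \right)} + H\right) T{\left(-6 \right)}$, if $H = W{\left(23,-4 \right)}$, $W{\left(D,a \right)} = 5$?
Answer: $-468$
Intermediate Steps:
$H = 5$
$\left(l{\left(8,21 \right)} + H\right) T{\left(-6 \right)} = \left(21 + 5\right) 3 \left(-6\right) = 26 \left(-18\right) = -468$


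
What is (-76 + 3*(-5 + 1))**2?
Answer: 7744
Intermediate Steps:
(-76 + 3*(-5 + 1))**2 = (-76 + 3*(-4))**2 = (-76 - 12)**2 = (-88)**2 = 7744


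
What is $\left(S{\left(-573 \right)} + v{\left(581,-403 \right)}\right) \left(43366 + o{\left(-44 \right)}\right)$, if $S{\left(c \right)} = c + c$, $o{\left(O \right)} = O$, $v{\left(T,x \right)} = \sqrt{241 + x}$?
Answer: $-49647012 + 389898 i \sqrt{2} \approx -4.9647 \cdot 10^{7} + 5.514 \cdot 10^{5} i$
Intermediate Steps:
$S{\left(c \right)} = 2 c$
$\left(S{\left(-573 \right)} + v{\left(581,-403 \right)}\right) \left(43366 + o{\left(-44 \right)}\right) = \left(2 \left(-573\right) + \sqrt{241 - 403}\right) \left(43366 - 44\right) = \left(-1146 + \sqrt{-162}\right) 43322 = \left(-1146 + 9 i \sqrt{2}\right) 43322 = -49647012 + 389898 i \sqrt{2}$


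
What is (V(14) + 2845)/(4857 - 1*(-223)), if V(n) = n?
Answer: 2859/5080 ≈ 0.56280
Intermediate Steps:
(V(14) + 2845)/(4857 - 1*(-223)) = (14 + 2845)/(4857 - 1*(-223)) = 2859/(4857 + 223) = 2859/5080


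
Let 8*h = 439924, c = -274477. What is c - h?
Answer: -658935/2 ≈ -3.2947e+5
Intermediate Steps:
h = 109981/2 (h = (⅛)*439924 = 109981/2 ≈ 54991.)
c - h = -274477 - 1*109981/2 = -274477 - 109981/2 = -658935/2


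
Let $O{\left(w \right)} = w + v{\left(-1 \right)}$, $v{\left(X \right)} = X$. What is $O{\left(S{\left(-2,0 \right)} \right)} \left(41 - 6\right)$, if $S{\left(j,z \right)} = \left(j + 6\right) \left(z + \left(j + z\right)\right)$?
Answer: $-315$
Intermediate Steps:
$S{\left(j,z \right)} = \left(6 + j\right) \left(j + 2 z\right)$
$O{\left(w \right)} = -1 + w$ ($O{\left(w \right)} = w - 1 = -1 + w$)
$O{\left(S{\left(-2,0 \right)} \right)} \left(41 - 6\right) = \left(-1 + \left(\left(-2\right)^{2} + 6 \left(-2\right) + 12 \cdot 0 + 2 \left(-2\right) 0\right)\right) \left(41 - 6\right) = \left(-1 + \left(4 - 12 + 0 + 0\right)\right) 35 = \left(-1 - 8\right) 35 = \left(-9\right) 35 = -315$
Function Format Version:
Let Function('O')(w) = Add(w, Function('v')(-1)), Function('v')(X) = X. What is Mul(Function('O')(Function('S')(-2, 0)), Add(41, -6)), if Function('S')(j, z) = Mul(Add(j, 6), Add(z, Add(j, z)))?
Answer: -315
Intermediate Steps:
Function('S')(j, z) = Mul(Add(6, j), Add(j, Mul(2, z)))
Function('O')(w) = Add(-1, w) (Function('O')(w) = Add(w, -1) = Add(-1, w))
Mul(Function('O')(Function('S')(-2, 0)), Add(41, -6)) = Mul(Add(-1, Add(Pow(-2, 2), Mul(6, -2), Mul(12, 0), Mul(2, -2, 0))), Add(41, -6)) = Mul(Add(-1, Add(4, -12, 0, 0)), 35) = Mul(Add(-1, -8), 35) = Mul(-9, 35) = -315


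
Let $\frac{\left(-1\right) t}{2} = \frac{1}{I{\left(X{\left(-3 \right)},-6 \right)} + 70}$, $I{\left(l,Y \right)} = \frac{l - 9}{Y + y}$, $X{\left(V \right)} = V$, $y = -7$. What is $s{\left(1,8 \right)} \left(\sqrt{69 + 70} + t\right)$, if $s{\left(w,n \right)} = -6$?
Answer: $\frac{78}{461} - 6 \sqrt{139} \approx -70.57$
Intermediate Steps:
$I{\left(l,Y \right)} = \frac{-9 + l}{-7 + Y}$ ($I{\left(l,Y \right)} = \frac{l - 9}{Y - 7} = \frac{-9 + l}{-7 + Y}$)
$t = - \frac{13}{461}$ ($t = - \frac{2}{\frac{-9 - 3}{-7 - 6} + 70} = - \frac{2}{\frac{1}{-13} \left(-12\right) + 70} = - \frac{2}{\left(- \frac{1}{13}\right) \left(-12\right) + 70} = - \frac{2}{\frac{12}{13} + 70} = - \frac{2}{\frac{922}{13}} = \left(-2\right) \frac{13}{922} = - \frac{13}{461} \approx -0.0282$)
$s{\left(1,8 \right)} \left(\sqrt{69 + 70} + t\right) = - 6 \left(\sqrt{69 + 70} - \frac{13}{461}\right) = - 6 \left(\sqrt{139} - \frac{13}{461}\right) = - 6 \left(- \frac{13}{461} + \sqrt{139}\right) = \frac{78}{461} - 6 \sqrt{139}$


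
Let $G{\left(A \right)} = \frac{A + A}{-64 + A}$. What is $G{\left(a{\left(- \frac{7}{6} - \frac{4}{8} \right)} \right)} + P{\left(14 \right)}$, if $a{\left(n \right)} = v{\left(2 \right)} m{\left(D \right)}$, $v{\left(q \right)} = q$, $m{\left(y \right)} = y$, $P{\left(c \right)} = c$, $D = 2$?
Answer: $\frac{208}{15} \approx 13.867$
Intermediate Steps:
$a{\left(n \right)} = 4$ ($a{\left(n \right)} = 2 \cdot 2 = 4$)
$G{\left(A \right)} = \frac{2 A}{-64 + A}$
$G{\left(a{\left(- \frac{7}{6} - \frac{4}{8} \right)} \right)} + P{\left(14 \right)} = 2 \cdot 4 \frac{1}{-64 + 4} + 14 = 2 \cdot 4 \frac{1}{-60} + 14 = 2 \cdot 4 \left(- \frac{1}{60}\right) + 14 = - \frac{2}{15} + 14 = \frac{208}{15}$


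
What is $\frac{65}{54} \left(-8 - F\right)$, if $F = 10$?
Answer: $- \frac{65}{3} \approx -21.667$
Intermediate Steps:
$\frac{65}{54} \left(-8 - F\right) = \frac{65}{54} \left(-8 - 10\right) = 65 \cdot \frac{1}{54} \left(-8 - 10\right) = \frac{65}{54} \left(-18\right) = - \frac{65}{3}$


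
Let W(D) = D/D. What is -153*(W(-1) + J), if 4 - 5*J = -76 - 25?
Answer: -3366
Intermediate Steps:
J = 21 (J = ⅘ - (-76 - 25)/5 = ⅘ - ⅕*(-101) = ⅘ + 101/5 = 21)
W(D) = 1
-153*(W(-1) + J) = -153*(1 + 21) = -153*22 = -3366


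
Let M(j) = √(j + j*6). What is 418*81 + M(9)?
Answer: 33858 + 3*√7 ≈ 33866.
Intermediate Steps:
M(j) = √7*√j (M(j) = √(j + 6*j) = √(7*j) = √7*√j)
418*81 + M(9) = 418*81 + √7*√9 = 33858 + √7*3 = 33858 + 3*√7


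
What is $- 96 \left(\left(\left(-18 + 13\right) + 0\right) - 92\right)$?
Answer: $9312$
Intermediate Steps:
$- 96 \left(\left(\left(-18 + 13\right) + 0\right) - 92\right) = - 96 \left(\left(-5 + 0\right) - 92\right) = - 96 \left(-5 - 92\right) = \left(-96\right) \left(-97\right) = 9312$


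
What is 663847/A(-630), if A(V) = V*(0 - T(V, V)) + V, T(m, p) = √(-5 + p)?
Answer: -663847/400680 - 663847*I*√635/400680 ≈ -1.6568 - 41.75*I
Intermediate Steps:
A(V) = V - V*√(-5 + V) (A(V) = V*(0 - √(-5 + V)) + V = V*(-√(-5 + V)) + V = -V*√(-5 + V) + V = V - V*√(-5 + V))
663847/A(-630) = 663847/((-630*(1 - √(-5 - 630)))) = 663847/((-630*(1 - √(-635)))) = 663847/((-630*(1 - I*√635))) = 663847/(-630 + 630*I*√635)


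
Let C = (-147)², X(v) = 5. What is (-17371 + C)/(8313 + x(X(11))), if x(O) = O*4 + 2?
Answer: 4238/8335 ≈ 0.50846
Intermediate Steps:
x(O) = 2 + 4*O (x(O) = 4*O + 2 = 2 + 4*O)
C = 21609
(-17371 + C)/(8313 + x(X(11))) = (-17371 + 21609)/(8313 + (2 + 4*5)) = 4238/(8313 + (2 + 20)) = 4238/(8313 + 22) = 4238/8335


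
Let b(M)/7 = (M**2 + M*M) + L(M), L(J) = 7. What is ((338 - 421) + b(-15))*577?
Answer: 1797932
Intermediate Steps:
b(M) = 49 + 14*M**2 (b(M) = 7*((M**2 + M*M) + 7) = 7*((M**2 + M**2) + 7) = 7*(2*M**2 + 7) = 7*(7 + 2*M**2) = 49 + 14*M**2)
((338 - 421) + b(-15))*577 = ((338 - 421) + (49 + 14*(-15)**2))*577 = (-83 + (49 + 14*225))*577 = (-83 + (49 + 3150))*577 = (-83 + 3199)*577 = 3116*577 = 1797932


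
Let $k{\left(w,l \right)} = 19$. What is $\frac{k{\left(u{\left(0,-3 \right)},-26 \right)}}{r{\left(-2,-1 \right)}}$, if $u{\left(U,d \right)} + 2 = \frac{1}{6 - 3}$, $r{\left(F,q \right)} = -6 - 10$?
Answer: $- \frac{19}{16} \approx -1.1875$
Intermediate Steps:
$r{\left(F,q \right)} = -16$ ($r{\left(F,q \right)} = -6 - 10 = -16$)
$u{\left(U,d \right)} = - \frac{5}{3}$ ($u{\left(U,d \right)} = -2 + \frac{1}{6 - 3} = -2 + \frac{1}{3} = - \frac{5}{3}$)
$\frac{k{\left(u{\left(0,-3 \right)},-26 \right)}}{r{\left(-2,-1 \right)}} = \frac{19}{-16} = 19 \left(- \frac{1}{16}\right) = - \frac{19}{16}$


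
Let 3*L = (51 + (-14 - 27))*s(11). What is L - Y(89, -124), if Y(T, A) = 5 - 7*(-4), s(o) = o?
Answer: 11/3 ≈ 3.6667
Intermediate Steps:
Y(T, A) = 33 (Y(T, A) = 5 + 28 = 33)
L = 110/3 (L = ((51 + (-14 - 27))*11)/3 = ((51 - 41)*11)/3 = (10*11)/3 = (1/3)*110 = 110/3 ≈ 36.667)
L - Y(89, -124) = 110/3 - 1*33 = 110/3 - 33 = 11/3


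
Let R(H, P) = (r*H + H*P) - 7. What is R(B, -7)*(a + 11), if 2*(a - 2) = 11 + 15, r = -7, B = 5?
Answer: -2002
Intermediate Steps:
R(H, P) = -7 - 7*H + H*P (R(H, P) = (-7*H + H*P) - 7 = -7 - 7*H + H*P)
a = 15 (a = 2 + (11 + 15)/2 = 2 + (½)*26 = 2 + 13 = 15)
R(B, -7)*(a + 11) = (-7 - 7*5 + 5*(-7))*(15 + 11) = (-7 - 35 - 35)*26 = -77*26 = -2002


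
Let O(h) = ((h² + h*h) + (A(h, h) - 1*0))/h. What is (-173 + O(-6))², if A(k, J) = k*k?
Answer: 36481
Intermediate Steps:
A(k, J) = k²
O(h) = 3*h (O(h) = ((h² + h*h) + (h² - 1*0))/h = ((h² + h²) + (h² + 0))/h = (2*h² + h²)/h = (3*h²)/h = 3*h)
(-173 + O(-6))² = (-173 + 3*(-6))² = (-173 - 18)² = (-191)² = 36481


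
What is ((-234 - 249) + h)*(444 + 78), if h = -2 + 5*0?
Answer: -253170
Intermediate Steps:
h = -2 (h = -2 + 0 = -2)
((-234 - 249) + h)*(444 + 78) = ((-234 - 249) - 2)*(444 + 78) = (-483 - 2)*522 = -485*522 = -253170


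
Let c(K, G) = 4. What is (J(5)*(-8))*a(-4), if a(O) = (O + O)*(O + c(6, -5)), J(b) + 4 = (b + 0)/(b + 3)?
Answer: 0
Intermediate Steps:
J(b) = -4 + b/(3 + b) (J(b) = -4 + (b + 0)/(b + 3) = -4 + b/(3 + b))
a(O) = 2*O*(4 + O) (a(O) = (O + O)*(O + 4) = (2*O)*(4 + O) = 2*O*(4 + O))
(J(5)*(-8))*a(-4) = ((3*(-4 - 1*5)/(3 + 5))*(-8))*(2*(-4)*(4 - 4)) = ((3*(-4 - 5)/8)*(-8))*(2*(-4)*0) = ((3*(1/8)*(-9))*(-8))*0 = -27/8*(-8)*0 = 27*0 = 0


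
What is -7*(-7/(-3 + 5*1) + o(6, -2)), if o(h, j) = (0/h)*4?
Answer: 49/2 ≈ 24.500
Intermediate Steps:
o(h, j) = 0 (o(h, j) = 0*4 = 0)
-7*(-7/(-3 + 5*1) + o(6, -2)) = -7*(-7/(-3 + 5*1) + 0) = -7*(-7/(-3 + 5) + 0) = -7*(-7/2 + 0) = -7*(-7/2) = 49/2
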